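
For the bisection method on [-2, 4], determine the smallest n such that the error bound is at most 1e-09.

We need (b-a)/2^n ≤ 1e-09
(4 - (-2))/2^n ≤ 1e-09
6/2^n ≤ 1e-09
2^n ≥ 6000000000
n ≥ log₂(6000000000) = 32.48
n ≥ 33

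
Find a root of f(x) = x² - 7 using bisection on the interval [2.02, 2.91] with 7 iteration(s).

f(x) = x² - 7
Initial interval: [2.02, 2.91]

Iteration 1:
  c_1 = (2.020000 + 2.910000)/2 = 2.465000
  f(c_1) = f(2.465000) = -0.923775
  f(a) × f(c) ≥ 0, new interval: [2.465000, 2.910000]
Iteration 2:
  c_2 = (2.465000 + 2.910000)/2 = 2.687500
  f(c_2) = f(2.687500) = 0.222656
  f(a) × f(c) < 0, new interval: [2.465000, 2.687500]
Iteration 3:
  c_3 = (2.465000 + 2.687500)/2 = 2.576250
  f(c_3) = f(2.576250) = -0.362936
  f(a) × f(c) ≥ 0, new interval: [2.576250, 2.687500]
Iteration 4:
  c_4 = (2.576250 + 2.687500)/2 = 2.631875
  f(c_4) = f(2.631875) = -0.073234
  f(a) × f(c) ≥ 0, new interval: [2.631875, 2.687500]
Iteration 5:
  c_5 = (2.631875 + 2.687500)/2 = 2.659687
  f(c_5) = f(2.659687) = 0.073938
  f(a) × f(c) < 0, new interval: [2.631875, 2.659687]
Iteration 6:
  c_6 = (2.631875 + 2.659687)/2 = 2.645781
  f(c_6) = f(2.645781) = 0.000158
  f(a) × f(c) < 0, new interval: [2.631875, 2.645781]
Iteration 7:
  c_7 = (2.631875 + 2.645781)/2 = 2.638828
  f(c_7) = f(2.638828) = -0.036586
  f(a) × f(c) ≥ 0, new interval: [2.638828, 2.645781]

After 7 iteration(s), the approximation is c_7 = 2.638828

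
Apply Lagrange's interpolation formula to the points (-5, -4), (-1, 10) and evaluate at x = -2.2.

Lagrange interpolation formula:
P(x) = Σ yᵢ × Lᵢ(x)
where Lᵢ(x) = Π_{j≠i} (x - xⱼ)/(xᵢ - xⱼ)

L_0(-2.2) = (-2.2 - (-1))/(-5 - (-1)) = 0.300000
L_1(-2.2) = (-2.2 - (-5))/(-1 - (-5)) = 0.700000

P(-2.2) = (-4)×L_0(-2.2) + 10×L_1(-2.2)
P(-2.2) = 5.800000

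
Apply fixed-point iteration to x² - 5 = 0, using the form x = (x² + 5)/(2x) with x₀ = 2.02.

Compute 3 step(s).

Equation: x² - 5 = 0
Fixed-point form: x = (x² + 5)/(2x)
x₀ = 2.02

x_1 = g(2.020000) = 2.247624
x_2 = g(2.247624) = 2.236098
x_3 = g(2.236098) = 2.236068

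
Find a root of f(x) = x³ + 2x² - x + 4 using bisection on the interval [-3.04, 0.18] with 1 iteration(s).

f(x) = x³ + 2x² - x + 4
Initial interval: [-3.04, 0.18]

Iteration 1:
  c_1 = (-3.040000 + 0.180000)/2 = -1.430000
  f(c_1) = f(-1.430000) = 6.595593
  f(a) × f(c) < 0, new interval: [-3.040000, -1.430000]

After 1 iteration(s), the approximation is c_1 = -1.430000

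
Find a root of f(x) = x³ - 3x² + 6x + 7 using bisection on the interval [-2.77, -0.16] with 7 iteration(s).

f(x) = x³ - 3x² + 6x + 7
Initial interval: [-2.77, -0.16]

Iteration 1:
  c_1 = (-2.770000 + (-0.160000))/2 = -1.465000
  f(c_1) = f(-1.465000) = -11.372895
  f(a) × f(c) ≥ 0, new interval: [-1.465000, -0.160000]
Iteration 2:
  c_2 = (-1.465000 + (-0.160000))/2 = -0.812500
  f(c_2) = f(-0.812500) = -0.391846
  f(a) × f(c) ≥ 0, new interval: [-0.812500, -0.160000]
Iteration 3:
  c_3 = (-0.812500 + (-0.160000))/2 = -0.486250
  f(c_3) = f(-0.486250) = 3.258214
  f(a) × f(c) < 0, new interval: [-0.812500, -0.486250]
Iteration 4:
  c_4 = (-0.812500 + (-0.486250))/2 = -0.649375
  f(c_4) = f(-0.649375) = 1.564853
  f(a) × f(c) < 0, new interval: [-0.812500, -0.649375]
Iteration 5:
  c_5 = (-0.812500 + (-0.649375))/2 = -0.730938
  f(c_5) = f(-0.730938) = 0.621048
  f(a) × f(c) < 0, new interval: [-0.812500, -0.730938]
Iteration 6:
  c_6 = (-0.812500 + (-0.730938))/2 = -0.771719
  f(c_6) = f(-0.771719) = 0.123441
  f(a) × f(c) < 0, new interval: [-0.812500, -0.771719]
Iteration 7:
  c_7 = (-0.812500 + (-0.771719))/2 = -0.792109
  f(c_7) = f(-0.792109) = -0.131967
  f(a) × f(c) ≥ 0, new interval: [-0.792109, -0.771719]

After 7 iteration(s), the approximation is c_7 = -0.792109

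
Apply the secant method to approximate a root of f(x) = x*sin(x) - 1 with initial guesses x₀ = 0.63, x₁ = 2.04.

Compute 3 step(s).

f(x) = x*sin(x) - 1
x₀ = 0.63, x₁ = 2.04

Secant formula: x_{n+1} = x_n - f(x_n)(x_n - x_{n-1})/(f(x_n) - f(x_{n-1}))

Iteration 1:
  f(0.630000) = -0.628839
  f(2.040000) = 0.819534
  x_2 = 2.040000 - 0.819534×(2.040000 - 0.630000)/(0.819534 - (-0.628839))
       = 1.242178
Iteration 2:
  f(2.040000) = 0.819534
  f(1.242178) = 0.175708
  x_3 = 1.242178 - 0.175708×(1.242178 - 2.040000)/(0.175708 - 0.819534)
       = 1.024442
Iteration 3:
  f(1.242178) = 0.175708
  f(1.024442) = -0.124691
  x_4 = 1.024442 - (-0.124691)×(1.024442 - 1.242178)/(-0.124691 - 0.175708)
       = 1.114821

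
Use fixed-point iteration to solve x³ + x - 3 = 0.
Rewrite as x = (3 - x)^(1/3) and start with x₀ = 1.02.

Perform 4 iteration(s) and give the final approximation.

Equation: x³ + x - 3 = 0
Fixed-point form: x = (3 - x)^(1/3)
x₀ = 1.02

x_1 = g(1.020000) = 1.255707
x_2 = g(1.255707) = 1.203760
x_3 = g(1.203760) = 1.215593
x_4 = g(1.215593) = 1.212918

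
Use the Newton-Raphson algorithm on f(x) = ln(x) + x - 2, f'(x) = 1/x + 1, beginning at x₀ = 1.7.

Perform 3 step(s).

f(x) = ln(x) + x - 2
f'(x) = 1/x + 1
x₀ = 1.7

Newton-Raphson formula: x_{n+1} = x_n - f(x_n)/f'(x_n)

Iteration 1:
  f(1.700000) = 0.230628
  f'(1.700000) = 1.588235
  x_1 = 1.700000 - 0.230628/1.588235 = 1.554790
Iteration 2:
  f(1.554790) = -0.003870
  f'(1.554790) = 1.643174
  x_2 = 1.554790 - (-0.003870)/1.643174 = 1.557145
Iteration 3:
  f(1.557145) = -0.000001
  f'(1.557145) = 1.642201
  x_3 = 1.557145 - (-0.000001)/1.642201 = 1.557146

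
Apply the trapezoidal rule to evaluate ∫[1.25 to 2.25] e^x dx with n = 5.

f(x) = e^x
a = 1.25, b = 2.25, n = 5
h = (b - a)/n = 0.200000

Trapezoidal rule: (h/2)[f(x₀) + 2f(x₁) + 2f(x₂) + ... + f(xₙ)]

x_0 = 1.2500, f(x_0) = 3.490343, coefficient = 1
x_1 = 1.4500, f(x_1) = 4.263115, coefficient = 2
x_2 = 1.6500, f(x_2) = 5.206980, coefficient = 2
x_3 = 1.8500, f(x_3) = 6.359820, coefficient = 2
x_4 = 2.0500, f(x_4) = 7.767901, coefficient = 2
x_5 = 2.2500, f(x_5) = 9.487736, coefficient = 1

I ≈ (0.200000/2) × 60.173709 = 6.017371
Exact value: 5.997393
Error: 0.019978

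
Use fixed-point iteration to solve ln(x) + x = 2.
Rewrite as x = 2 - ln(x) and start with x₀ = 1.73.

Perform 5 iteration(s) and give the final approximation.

Equation: ln(x) + x = 2
Fixed-point form: x = 2 - ln(x)
x₀ = 1.73

x_1 = g(1.730000) = 1.451879
x_2 = g(1.451879) = 1.627142
x_3 = g(1.627142) = 1.513175
x_4 = g(1.513175) = 1.585790
x_5 = g(1.585790) = 1.538917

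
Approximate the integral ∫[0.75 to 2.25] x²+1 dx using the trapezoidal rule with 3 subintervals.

f(x) = x²+1
a = 0.75, b = 2.25, n = 3
h = (b - a)/n = 0.500000

Trapezoidal rule: (h/2)[f(x₀) + 2f(x₁) + 2f(x₂) + ... + f(xₙ)]

x_0 = 0.7500, f(x_0) = 1.562500, coefficient = 1
x_1 = 1.2500, f(x_1) = 2.562500, coefficient = 2
x_2 = 1.7500, f(x_2) = 4.062500, coefficient = 2
x_3 = 2.2500, f(x_3) = 6.062500, coefficient = 1

I ≈ (0.500000/2) × 20.875000 = 5.218750
Exact value: 5.156250
Error: 0.062500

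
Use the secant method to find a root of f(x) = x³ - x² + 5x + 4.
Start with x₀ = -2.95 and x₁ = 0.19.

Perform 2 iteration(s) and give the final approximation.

f(x) = x³ - x² + 5x + 4
x₀ = -2.95, x₁ = 0.19

Secant formula: x_{n+1} = x_n - f(x_n)(x_n - x_{n-1})/(f(x_n) - f(x_{n-1}))

Iteration 1:
  f(-2.950000) = -45.124875
  f(0.190000) = 4.920759
  x_2 = 0.190000 - 4.920759×(0.190000 - (-2.950000))/(4.920759 - (-45.124875))
       = -0.118742
Iteration 2:
  f(0.190000) = 4.920759
  f(-0.118742) = 3.390517
  x_3 = -0.118742 - 3.390517×(-0.118742 - 0.190000)/(3.390517 - 4.920759)
       = -0.802813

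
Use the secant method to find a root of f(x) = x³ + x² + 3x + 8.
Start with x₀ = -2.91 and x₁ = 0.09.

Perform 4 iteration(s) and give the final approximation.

f(x) = x³ + x² + 3x + 8
x₀ = -2.91, x₁ = 0.09

Secant formula: x_{n+1} = x_n - f(x_n)(x_n - x_{n-1})/(f(x_n) - f(x_{n-1}))

Iteration 1:
  f(-2.910000) = -16.904071
  f(0.090000) = 8.278829
  x_2 = 0.090000 - 8.278829×(0.090000 - (-2.910000))/(8.278829 - (-16.904071))
       = -0.896244
Iteration 2:
  f(0.090000) = 8.278829
  f(-0.896244) = 5.394610
  x_3 = -0.896244 - 5.394610×(-0.896244 - 0.090000)/(5.394610 - 8.278829)
       = -2.740904
Iteration 3:
  f(-0.896244) = 5.394610
  f(-2.740904) = -13.301342
  x_4 = -2.740904 - (-13.301342)×(-2.740904 - (-0.896244))/(-13.301342 - 5.394610)
       = -1.428510
Iteration 4:
  f(-2.740904) = -13.301342
  f(-1.428510) = 2.840035
  x_5 = -1.428510 - 2.840035×(-1.428510 - (-2.740904))/(2.840035 - (-13.301342))
       = -1.659422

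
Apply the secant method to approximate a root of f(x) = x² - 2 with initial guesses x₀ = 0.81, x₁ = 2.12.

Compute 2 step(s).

f(x) = x² - 2
x₀ = 0.81, x₁ = 2.12

Secant formula: x_{n+1} = x_n - f(x_n)(x_n - x_{n-1})/(f(x_n) - f(x_{n-1}))

Iteration 1:
  f(0.810000) = -1.343900
  f(2.120000) = 2.494400
  x_2 = 2.120000 - 2.494400×(2.120000 - 0.810000)/(2.494400 - (-1.343900))
       = 1.268669
Iteration 2:
  f(2.120000) = 2.494400
  f(1.268669) = -0.390479
  x_3 = 1.268669 - (-0.390479)×(1.268669 - 2.120000)/(-0.390479 - 2.494400)
       = 1.383900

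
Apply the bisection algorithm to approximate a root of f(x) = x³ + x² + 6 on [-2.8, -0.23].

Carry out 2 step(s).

f(x) = x³ + x² + 6
Initial interval: [-2.8, -0.23]

Iteration 1:
  c_1 = (-2.800000 + (-0.230000))/2 = -1.515000
  f(c_1) = f(-1.515000) = 4.817959
  f(a) × f(c) < 0, new interval: [-2.800000, -1.515000]
Iteration 2:
  c_2 = (-2.800000 + (-1.515000))/2 = -2.157500
  f(c_2) = f(-2.157500) = 0.612062
  f(a) × f(c) < 0, new interval: [-2.800000, -2.157500]

After 2 iteration(s), the approximation is c_2 = -2.157500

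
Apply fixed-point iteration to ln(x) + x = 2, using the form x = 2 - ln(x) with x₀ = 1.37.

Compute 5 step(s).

Equation: ln(x) + x = 2
Fixed-point form: x = 2 - ln(x)
x₀ = 1.37

x_1 = g(1.370000) = 1.685189
x_2 = g(1.685189) = 1.478122
x_3 = g(1.478122) = 1.609228
x_4 = g(1.609228) = 1.524246
x_5 = g(1.524246) = 1.578500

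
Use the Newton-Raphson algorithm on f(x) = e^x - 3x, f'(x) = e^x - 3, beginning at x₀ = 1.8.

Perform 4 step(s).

f(x) = e^x - 3x
f'(x) = e^x - 3
x₀ = 1.8

Newton-Raphson formula: x_{n+1} = x_n - f(x_n)/f'(x_n)

Iteration 1:
  f(1.800000) = 0.649647
  f'(1.800000) = 3.049647
  x_1 = 1.800000 - 0.649647/3.049647 = 1.586976
Iteration 2:
  f(1.586976) = 0.128015
  f'(1.586976) = 1.888943
  x_2 = 1.586976 - 0.128015/1.888943 = 1.519206
Iteration 3:
  f(1.519206) = 0.010978
  f'(1.519206) = 1.568595
  x_3 = 1.519206 - 0.010978/1.568595 = 1.512207
Iteration 4:
  f(1.512207) = 0.000112
  f'(1.512207) = 1.536733
  x_4 = 1.512207 - 0.000112/1.536733 = 1.512135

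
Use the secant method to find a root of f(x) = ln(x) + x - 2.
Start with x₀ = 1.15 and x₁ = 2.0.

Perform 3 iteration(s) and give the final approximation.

f(x) = ln(x) + x - 2
x₀ = 1.15, x₁ = 2.0

Secant formula: x_{n+1} = x_n - f(x_n)(x_n - x_{n-1})/(f(x_n) - f(x_{n-1}))

Iteration 1:
  f(1.150000) = -0.710238
  f(2.000000) = 0.693147
  x_2 = 2.000000 - 0.693147×(2.000000 - 1.150000)/(0.693147 - (-0.710238))
       = 1.580176
Iteration 2:
  f(2.000000) = 0.693147
  f(1.580176) = 0.037712
  x_3 = 1.580176 - 0.037712×(1.580176 - 2.000000)/(0.037712 - 0.693147)
       = 1.556020
Iteration 3:
  f(1.580176) = 0.037712
  f(1.556020) = -0.001848
  x_4 = 1.556020 - (-0.001848)×(1.556020 - 1.580176)/(-0.001848 - 0.037712)
       = 1.557149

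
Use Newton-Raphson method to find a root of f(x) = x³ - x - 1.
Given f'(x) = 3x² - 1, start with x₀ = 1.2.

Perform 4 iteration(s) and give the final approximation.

f(x) = x³ - x - 1
f'(x) = 3x² - 1
x₀ = 1.2

Newton-Raphson formula: x_{n+1} = x_n - f(x_n)/f'(x_n)

Iteration 1:
  f(1.200000) = -0.472000
  f'(1.200000) = 3.320000
  x_1 = 1.200000 - (-0.472000)/3.320000 = 1.342169
Iteration 2:
  f(1.342169) = 0.075636
  f'(1.342169) = 4.404250
  x_2 = 1.342169 - 0.075636/4.404250 = 1.324995
Iteration 3:
  f(1.324995) = 0.001182
  f'(1.324995) = 4.266837
  x_3 = 1.324995 - 0.001182/4.266837 = 1.324718
Iteration 4:
  f(1.324718) = 0.000000
  f'(1.324718) = 4.264634
  x_4 = 1.324718 - 0.000000/4.264634 = 1.324718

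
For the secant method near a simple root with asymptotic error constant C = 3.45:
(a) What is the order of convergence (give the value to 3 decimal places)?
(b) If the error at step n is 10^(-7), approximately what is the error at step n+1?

(a) Secant method has superlinear convergence with order φ = (1+√5)/2 ≈ 1.618.
    This means |e_{n+1}| ≈ C|e_n|^1.618.

(b) With |e_n| = 10^(-7) and C = 3.45:
    |e_{n+1}| ≈ 3.45 × (10^(-7))^1.618 = 3.45 × 10^(-11.33)

(a) ≈ 1.618 (golden ratio); (b) |e_{n+1}| ≈ 1.628e-11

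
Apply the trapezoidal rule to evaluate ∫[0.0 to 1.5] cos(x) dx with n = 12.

f(x) = cos(x)
a = 0.0, b = 1.5, n = 12
h = (b - a)/n = 0.125000

Trapezoidal rule: (h/2)[f(x₀) + 2f(x₁) + 2f(x₂) + ... + f(xₙ)]

x_0 = 0.0000, f(x_0) = 1.000000, coefficient = 1
x_1 = 0.1250, f(x_1) = 0.992198, coefficient = 2
x_2 = 0.2500, f(x_2) = 0.968912, coefficient = 2
x_3 = 0.3750, f(x_3) = 0.930508, coefficient = 2
x_4 = 0.5000, f(x_4) = 0.877583, coefficient = 2
x_5 = 0.6250, f(x_5) = 0.810963, coefficient = 2
x_6 = 0.7500, f(x_6) = 0.731689, coefficient = 2
x_7 = 0.8750, f(x_7) = 0.640997, coefficient = 2
x_8 = 1.0000, f(x_8) = 0.540302, coefficient = 2
x_9 = 1.1250, f(x_9) = 0.431177, coefficient = 2
x_10 = 1.2500, f(x_10) = 0.315322, coefficient = 2
x_11 = 1.3750, f(x_11) = 0.194548, coefficient = 2
x_12 = 1.5000, f(x_12) = 0.070737, coefficient = 1

I ≈ (0.125000/2) × 15.939133 = 0.996196
Exact value: 0.997495
Error: 0.001299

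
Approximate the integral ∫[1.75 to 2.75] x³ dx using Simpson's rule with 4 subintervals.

f(x) = x³
a = 1.75, b = 2.75, n = 4
h = (b - a)/n = 0.250000

Simpson's rule: (h/3)[f(x₀) + 4f(x₁) + 2f(x₂) + ... + f(xₙ)]

x_0 = 1.7500, f(x_0) = 5.359375, coefficient = 1
x_1 = 2.0000, f(x_1) = 8.000000, coefficient = 4
x_2 = 2.2500, f(x_2) = 11.390625, coefficient = 2
x_3 = 2.5000, f(x_3) = 15.625000, coefficient = 4
x_4 = 2.7500, f(x_4) = 20.796875, coefficient = 1

I ≈ (0.250000/3) × 143.437500 = 11.953125
Exact value: 11.953125
Error: 0.000000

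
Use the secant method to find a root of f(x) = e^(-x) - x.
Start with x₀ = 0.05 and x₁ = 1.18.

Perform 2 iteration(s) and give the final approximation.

f(x) = e^(-x) - x
x₀ = 0.05, x₁ = 1.18

Secant formula: x_{n+1} = x_n - f(x_n)(x_n - x_{n-1})/(f(x_n) - f(x_{n-1}))

Iteration 1:
  f(0.050000) = 0.901229
  f(1.180000) = -0.872721
  x_2 = 1.180000 - (-0.872721)×(1.180000 - 0.050000)/(-0.872721 - 0.901229)
       = 0.624080
Iteration 2:
  f(1.180000) = -0.872721
  f(0.624080) = -0.088326
  x_3 = 0.624080 - (-0.088326)×(0.624080 - 1.180000)/(-0.088326 - (-0.872721))
       = 0.561481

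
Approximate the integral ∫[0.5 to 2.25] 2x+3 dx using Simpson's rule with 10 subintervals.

f(x) = 2x+3
a = 0.5, b = 2.25, n = 10
h = (b - a)/n = 0.175000

Simpson's rule: (h/3)[f(x₀) + 4f(x₁) + 2f(x₂) + ... + f(xₙ)]

x_0 = 0.5000, f(x_0) = 4.000000, coefficient = 1
x_1 = 0.6750, f(x_1) = 4.350000, coefficient = 4
x_2 = 0.8500, f(x_2) = 4.700000, coefficient = 2
x_3 = 1.0250, f(x_3) = 5.050000, coefficient = 4
x_4 = 1.2000, f(x_4) = 5.400000, coefficient = 2
x_5 = 1.3750, f(x_5) = 5.750000, coefficient = 4
x_6 = 1.5500, f(x_6) = 6.100000, coefficient = 2
x_7 = 1.7250, f(x_7) = 6.450000, coefficient = 4
x_8 = 1.9000, f(x_8) = 6.800000, coefficient = 2
x_9 = 2.0750, f(x_9) = 7.150000, coefficient = 4
x_10 = 2.2500, f(x_10) = 7.500000, coefficient = 1

I ≈ (0.175000/3) × 172.500000 = 10.062500
Exact value: 10.062500
Error: 0.000000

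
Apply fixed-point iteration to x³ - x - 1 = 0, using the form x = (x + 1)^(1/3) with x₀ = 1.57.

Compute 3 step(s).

Equation: x³ - x - 1 = 0
Fixed-point form: x = (x + 1)^(1/3)
x₀ = 1.57

x_1 = g(1.570000) = 1.369760
x_2 = g(1.369760) = 1.333219
x_3 = g(1.333219) = 1.326331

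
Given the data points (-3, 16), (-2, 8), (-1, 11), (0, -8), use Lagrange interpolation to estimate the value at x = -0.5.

Lagrange interpolation formula:
P(x) = Σ yᵢ × Lᵢ(x)
where Lᵢ(x) = Π_{j≠i} (x - xⱼ)/(xᵢ - xⱼ)

L_0(-0.5) = (-0.5 - (-2))/(-3 - (-2)) × (-0.5 - (-1))/(-3 - (-1)) × (-0.5 - 0)/(-3 - 0) = 0.062500
L_1(-0.5) = (-0.5 - (-3))/(-2 - (-3)) × (-0.5 - (-1))/(-2 - (-1)) × (-0.5 - 0)/(-2 - 0) = -0.312500
L_2(-0.5) = (-0.5 - (-3))/(-1 - (-3)) × (-0.5 - (-2))/(-1 - (-2)) × (-0.5 - 0)/(-1 - 0) = 0.937500
L_3(-0.5) = (-0.5 - (-3))/(0 - (-3)) × (-0.5 - (-2))/(0 - (-2)) × (-0.5 - (-1))/(0 - (-1)) = 0.312500

P(-0.5) = 16×L_0(-0.5) + 8×L_1(-0.5) + 11×L_2(-0.5) + (-8)×L_3(-0.5)
P(-0.5) = 6.312500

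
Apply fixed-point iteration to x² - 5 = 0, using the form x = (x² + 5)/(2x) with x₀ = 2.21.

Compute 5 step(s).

Equation: x² - 5 = 0
Fixed-point form: x = (x² + 5)/(2x)
x₀ = 2.21

x_1 = g(2.210000) = 2.236222
x_2 = g(2.236222) = 2.236068
x_3 = g(2.236068) = 2.236068
x_4 = g(2.236068) = 2.236068
x_5 = g(2.236068) = 2.236068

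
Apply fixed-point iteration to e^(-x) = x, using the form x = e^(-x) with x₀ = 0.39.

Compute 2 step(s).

Equation: e^(-x) = x
Fixed-point form: x = e^(-x)
x₀ = 0.39

x_1 = g(0.390000) = 0.677057
x_2 = g(0.677057) = 0.508110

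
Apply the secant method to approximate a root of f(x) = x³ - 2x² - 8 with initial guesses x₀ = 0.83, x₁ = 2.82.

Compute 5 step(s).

f(x) = x³ - 2x² - 8
x₀ = 0.83, x₁ = 2.82

Secant formula: x_{n+1} = x_n - f(x_n)(x_n - x_{n-1})/(f(x_n) - f(x_{n-1}))

Iteration 1:
  f(0.830000) = -8.806013
  f(2.820000) = -1.479032
  x_2 = 2.820000 - (-1.479032)×(2.820000 - 0.830000)/(-1.479032 - (-8.806013))
       = 3.221703
Iteration 2:
  f(2.820000) = -1.479032
  f(3.221703) = 4.680516
  x_3 = 3.221703 - 4.680516×(3.221703 - 2.820000)/(4.680516 - (-1.479032))
       = 2.916457
Iteration 3:
  f(3.221703) = 4.680516
  f(2.916457) = -0.204870
  x_4 = 2.916457 - (-0.204870)×(2.916457 - 3.221703)/(-0.204870 - 4.680516)
       = 2.929258
Iteration 4:
  f(2.916457) = -0.204870
  f(2.929258) = -0.026457
  x_5 = 2.929258 - (-0.026457)×(2.929258 - 2.916457)/(-0.026457 - (-0.204870))
       = 2.931156
Iteration 5:
  f(2.929258) = -0.026457
  f(2.931156) = 0.000189
  x_6 = 2.931156 - 0.000189×(2.931156 - 2.929258)/(0.000189 - (-0.026457))
       = 2.931142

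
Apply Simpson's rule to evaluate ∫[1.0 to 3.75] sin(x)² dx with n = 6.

f(x) = sin(x)²
a = 1.0, b = 3.75, n = 6
h = (b - a)/n = 0.458333

Simpson's rule: (h/3)[f(x₀) + 4f(x₁) + 2f(x₂) + ... + f(xₙ)]

x_0 = 1.0000, f(x_0) = 0.708073, coefficient = 1
x_1 = 1.4583, f(x_1) = 0.987405, coefficient = 4
x_2 = 1.9167, f(x_2) = 0.885068, coefficient = 2
x_3 = 2.3750, f(x_3) = 0.481199, coefficient = 4
x_4 = 2.8333, f(x_4) = 0.092052, coefficient = 2
x_5 = 3.2917, f(x_5) = 0.022354, coefficient = 4
x_6 = 3.7500, f(x_6) = 0.326682, coefficient = 1

I ≈ (0.458333/3) × 8.952828 = 1.367793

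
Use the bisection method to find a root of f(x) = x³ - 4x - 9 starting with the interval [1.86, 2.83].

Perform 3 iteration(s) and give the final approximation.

f(x) = x³ - 4x - 9
Initial interval: [1.86, 2.83]

Iteration 1:
  c_1 = (1.860000 + 2.830000)/2 = 2.345000
  f(c_1) = f(2.345000) = -5.484786
  f(a) × f(c) ≥ 0, new interval: [2.345000, 2.830000]
Iteration 2:
  c_2 = (2.345000 + 2.830000)/2 = 2.587500
  f(c_2) = f(2.587500) = -2.026283
  f(a) × f(c) ≥ 0, new interval: [2.587500, 2.830000]
Iteration 3:
  c_3 = (2.587500 + 2.830000)/2 = 2.708750
  f(c_3) = f(2.708750) = 0.039983
  f(a) × f(c) < 0, new interval: [2.587500, 2.708750]

After 3 iteration(s), the approximation is c_3 = 2.708750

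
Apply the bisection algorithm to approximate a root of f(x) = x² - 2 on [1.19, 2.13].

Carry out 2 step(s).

f(x) = x² - 2
Initial interval: [1.19, 2.13]

Iteration 1:
  c_1 = (1.190000 + 2.130000)/2 = 1.660000
  f(c_1) = f(1.660000) = 0.755600
  f(a) × f(c) < 0, new interval: [1.190000, 1.660000]
Iteration 2:
  c_2 = (1.190000 + 1.660000)/2 = 1.425000
  f(c_2) = f(1.425000) = 0.030625
  f(a) × f(c) < 0, new interval: [1.190000, 1.425000]

After 2 iteration(s), the approximation is c_2 = 1.425000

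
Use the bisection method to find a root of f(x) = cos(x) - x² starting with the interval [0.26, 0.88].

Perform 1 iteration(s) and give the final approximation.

f(x) = cos(x) - x²
Initial interval: [0.26, 0.88]

Iteration 1:
  c_1 = (0.260000 + 0.880000)/2 = 0.570000
  f(c_1) = f(0.570000) = 0.517001
  f(a) × f(c) ≥ 0, new interval: [0.570000, 0.880000]

After 1 iteration(s), the approximation is c_1 = 0.570000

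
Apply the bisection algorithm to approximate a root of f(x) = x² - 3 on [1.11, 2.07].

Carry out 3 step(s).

f(x) = x² - 3
Initial interval: [1.11, 2.07]

Iteration 1:
  c_1 = (1.110000 + 2.070000)/2 = 1.590000
  f(c_1) = f(1.590000) = -0.471900
  f(a) × f(c) ≥ 0, new interval: [1.590000, 2.070000]
Iteration 2:
  c_2 = (1.590000 + 2.070000)/2 = 1.830000
  f(c_2) = f(1.830000) = 0.348900
  f(a) × f(c) < 0, new interval: [1.590000, 1.830000]
Iteration 3:
  c_3 = (1.590000 + 1.830000)/2 = 1.710000
  f(c_3) = f(1.710000) = -0.075900
  f(a) × f(c) ≥ 0, new interval: [1.710000, 1.830000]

After 3 iteration(s), the approximation is c_3 = 1.710000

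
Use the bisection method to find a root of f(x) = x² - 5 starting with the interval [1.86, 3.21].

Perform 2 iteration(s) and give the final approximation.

f(x) = x² - 5
Initial interval: [1.86, 3.21]

Iteration 1:
  c_1 = (1.860000 + 3.210000)/2 = 2.535000
  f(c_1) = f(2.535000) = 1.426225
  f(a) × f(c) < 0, new interval: [1.860000, 2.535000]
Iteration 2:
  c_2 = (1.860000 + 2.535000)/2 = 2.197500
  f(c_2) = f(2.197500) = -0.170994
  f(a) × f(c) ≥ 0, new interval: [2.197500, 2.535000]

After 2 iteration(s), the approximation is c_2 = 2.197500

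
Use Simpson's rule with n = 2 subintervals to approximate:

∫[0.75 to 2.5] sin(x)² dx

f(x) = sin(x)²
a = 0.75, b = 2.5, n = 2
h = (b - a)/n = 0.875000

Simpson's rule: (h/3)[f(x₀) + 4f(x₁) + 2f(x₂) + ... + f(xₙ)]

x_0 = 0.7500, f(x_0) = 0.464631, coefficient = 1
x_1 = 1.6250, f(x_1) = 0.997065, coefficient = 4
x_2 = 2.5000, f(x_2) = 0.358169, coefficient = 1

I ≈ (0.875000/3) × 4.811060 = 1.403226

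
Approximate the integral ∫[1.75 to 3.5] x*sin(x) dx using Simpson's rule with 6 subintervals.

f(x) = x*sin(x)
a = 1.75, b = 3.5, n = 6
h = (b - a)/n = 0.291667

Simpson's rule: (h/3)[f(x₀) + 4f(x₁) + 2f(x₂) + ... + f(xₙ)]

x_0 = 1.7500, f(x_0) = 1.721975, coefficient = 1
x_1 = 2.0417, f(x_1) = 1.819480, coefficient = 4
x_2 = 2.3333, f(x_2) = 1.687200, coefficient = 2
x_3 = 2.6250, f(x_3) = 1.296541, coefficient = 4
x_4 = 2.9167, f(x_4) = 0.650516, coefficient = 2
x_5 = 3.2083, f(x_5) = -0.213967, coefficient = 4
x_6 = 3.5000, f(x_6) = -1.227741, coefficient = 1

I ≈ (0.291667/3) × 16.777881 = 1.631183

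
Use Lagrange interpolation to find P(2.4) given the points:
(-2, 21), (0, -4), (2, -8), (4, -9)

Lagrange interpolation formula:
P(x) = Σ yᵢ × Lᵢ(x)
where Lᵢ(x) = Π_{j≠i} (x - xⱼ)/(xᵢ - xⱼ)

L_0(2.4) = (2.4 - 0)/(-2 - 0) × (2.4 - 2)/(-2 - 2) × (2.4 - 4)/(-2 - 4) = 0.032000
L_1(2.4) = (2.4 - (-2))/(0 - (-2)) × (2.4 - 2)/(0 - 2) × (2.4 - 4)/(0 - 4) = -0.176000
L_2(2.4) = (2.4 - (-2))/(2 - (-2)) × (2.4 - 0)/(2 - 0) × (2.4 - 4)/(2 - 4) = 1.056000
L_3(2.4) = (2.4 - (-2))/(4 - (-2)) × (2.4 - 0)/(4 - 0) × (2.4 - 2)/(4 - 2) = 0.088000

P(2.4) = 21×L_0(2.4) + (-4)×L_1(2.4) + (-8)×L_2(2.4) + (-9)×L_3(2.4)
P(2.4) = -7.864000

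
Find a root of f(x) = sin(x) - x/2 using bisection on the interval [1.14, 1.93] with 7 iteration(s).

f(x) = sin(x) - x/2
Initial interval: [1.14, 1.93]

Iteration 1:
  c_1 = (1.140000 + 1.930000)/2 = 1.535000
  f(c_1) = f(1.535000) = 0.231859
  f(a) × f(c) ≥ 0, new interval: [1.535000, 1.930000]
Iteration 2:
  c_2 = (1.535000 + 1.930000)/2 = 1.732500
  f(c_2) = f(1.732500) = 0.120704
  f(a) × f(c) ≥ 0, new interval: [1.732500, 1.930000]
Iteration 3:
  c_3 = (1.732500 + 1.930000)/2 = 1.831250
  f(c_3) = f(1.831250) = 0.050648
  f(a) × f(c) ≥ 0, new interval: [1.831250, 1.930000]
Iteration 4:
  c_4 = (1.831250 + 1.930000)/2 = 1.880625
  f(c_4) = f(1.880625) = 0.012073
  f(a) × f(c) ≥ 0, new interval: [1.880625, 1.930000]
Iteration 5:
  c_5 = (1.880625 + 1.930000)/2 = 1.905312
  f(c_5) = f(1.905312) = -0.008087
  f(a) × f(c) < 0, new interval: [1.880625, 1.905312]
Iteration 6:
  c_6 = (1.880625 + 1.905312)/2 = 1.892969
  f(c_6) = f(1.892969) = 0.002065
  f(a) × f(c) ≥ 0, new interval: [1.892969, 1.905312]
Iteration 7:
  c_7 = (1.892969 + 1.905312)/2 = 1.899141
  f(c_7) = f(1.899141) = -0.002993
  f(a) × f(c) < 0, new interval: [1.892969, 1.899141]

After 7 iteration(s), the approximation is c_7 = 1.899141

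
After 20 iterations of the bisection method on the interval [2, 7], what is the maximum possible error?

Bisection error bound: |error| ≤ (b-a)/2^n
|error| ≤ (7 - 2)/2^20 = 5/2^20
|error| ≤ 0.0000047684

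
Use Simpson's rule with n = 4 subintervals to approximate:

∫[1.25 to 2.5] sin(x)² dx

f(x) = sin(x)²
a = 1.25, b = 2.5, n = 4
h = (b - a)/n = 0.312500

Simpson's rule: (h/3)[f(x₀) + 4f(x₁) + 2f(x₂) + ... + f(xₙ)]

x_0 = 1.2500, f(x_0) = 0.900572, coefficient = 1
x_1 = 1.5625, f(x_1) = 0.999931, coefficient = 4
x_2 = 1.8750, f(x_2) = 0.910280, coefficient = 2
x_3 = 2.1875, f(x_3) = 0.665512, coefficient = 4
x_4 = 2.5000, f(x_4) = 0.358169, coefficient = 1

I ≈ (0.312500/3) × 9.741074 = 1.014695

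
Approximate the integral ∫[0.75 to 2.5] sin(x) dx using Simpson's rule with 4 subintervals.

f(x) = sin(x)
a = 0.75, b = 2.5, n = 4
h = (b - a)/n = 0.437500

Simpson's rule: (h/3)[f(x₀) + 4f(x₁) + 2f(x₂) + ... + f(xₙ)]

x_0 = 0.7500, f(x_0) = 0.681639, coefficient = 1
x_1 = 1.1875, f(x_1) = 0.927437, coefficient = 4
x_2 = 1.6250, f(x_2) = 0.998531, coefficient = 2
x_3 = 2.0625, f(x_3) = 0.881530, coefficient = 4
x_4 = 2.5000, f(x_4) = 0.598472, coefficient = 1

I ≈ (0.437500/3) × 10.513040 = 1.533152
Exact value: 1.532832
Error: 0.000319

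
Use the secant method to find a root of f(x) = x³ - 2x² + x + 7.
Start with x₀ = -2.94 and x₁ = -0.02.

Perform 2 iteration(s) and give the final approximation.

f(x) = x³ - 2x² + x + 7
x₀ = -2.94, x₁ = -0.02

Secant formula: x_{n+1} = x_n - f(x_n)(x_n - x_{n-1})/(f(x_n) - f(x_{n-1}))

Iteration 1:
  f(-2.940000) = -38.639384
  f(-0.020000) = 6.979192
  x_2 = -0.020000 - 6.979192×(-0.020000 - (-2.940000))/(6.979192 - (-38.639384))
       = -0.466731
Iteration 2:
  f(-0.020000) = 6.979192
  f(-0.466731) = 5.995921
  x_3 = -0.466731 - 5.995921×(-0.466731 - (-0.020000))/(5.995921 - 6.979192)
       = -3.190868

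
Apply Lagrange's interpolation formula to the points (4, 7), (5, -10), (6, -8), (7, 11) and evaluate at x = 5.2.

Lagrange interpolation formula:
P(x) = Σ yᵢ × Lᵢ(x)
where Lᵢ(x) = Π_{j≠i} (x - xⱼ)/(xᵢ - xⱼ)

L_0(5.2) = (5.2 - 5)/(4 - 5) × (5.2 - 6)/(4 - 6) × (5.2 - 7)/(4 - 7) = -0.048000
L_1(5.2) = (5.2 - 4)/(5 - 4) × (5.2 - 6)/(5 - 6) × (5.2 - 7)/(5 - 7) = 0.864000
L_2(5.2) = (5.2 - 4)/(6 - 4) × (5.2 - 5)/(6 - 5) × (5.2 - 7)/(6 - 7) = 0.216000
L_3(5.2) = (5.2 - 4)/(7 - 4) × (5.2 - 5)/(7 - 5) × (5.2 - 6)/(7 - 6) = -0.032000

P(5.2) = 7×L_0(5.2) + (-10)×L_1(5.2) + (-8)×L_2(5.2) + 11×L_3(5.2)
P(5.2) = -11.056000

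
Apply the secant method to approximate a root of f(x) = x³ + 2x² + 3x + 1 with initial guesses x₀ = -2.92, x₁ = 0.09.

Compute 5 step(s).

f(x) = x³ + 2x² + 3x + 1
x₀ = -2.92, x₁ = 0.09

Secant formula: x_{n+1} = x_n - f(x_n)(x_n - x_{n-1})/(f(x_n) - f(x_{n-1}))

Iteration 1:
  f(-2.920000) = -15.604288
  f(0.090000) = 1.286929
  x_2 = 0.090000 - 1.286929×(0.090000 - (-2.920000))/(1.286929 - (-15.604288))
       = -0.139330
Iteration 2:
  f(0.090000) = 1.286929
  f(-0.139330) = 0.618132
  x_3 = -0.139330 - 0.618132×(-0.139330 - 0.090000)/(0.618132 - 1.286929)
       = -0.351286
Iteration 3:
  f(-0.139330) = 0.618132
  f(-0.351286) = 0.149596
  x_4 = -0.351286 - 0.149596×(-0.351286 - (-0.139330))/(0.149596 - 0.618132)
       = -0.418961
Iteration 4:
  f(-0.351286) = 0.149596
  f(-0.418961) = 0.020635
  x_5 = -0.418961 - 0.020635×(-0.418961 - (-0.351286))/(0.020635 - 0.149596)
       = -0.429789
Iteration 5:
  f(-0.418961) = 0.020635
  f(-0.429789) = 0.000680
  x_6 = -0.429789 - 0.000680×(-0.429789 - (-0.418961))/(0.000680 - 0.020635)
       = -0.430158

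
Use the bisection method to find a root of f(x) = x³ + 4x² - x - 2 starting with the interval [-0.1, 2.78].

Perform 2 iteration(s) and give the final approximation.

f(x) = x³ + 4x² - x - 2
Initial interval: [-0.1, 2.78]

Iteration 1:
  c_1 = (-0.100000 + 2.780000)/2 = 1.340000
  f(c_1) = f(1.340000) = 6.248504
  f(a) × f(c) < 0, new interval: [-0.100000, 1.340000]
Iteration 2:
  c_2 = (-0.100000 + 1.340000)/2 = 0.620000
  f(c_2) = f(0.620000) = -0.844072
  f(a) × f(c) ≥ 0, new interval: [0.620000, 1.340000]

After 2 iteration(s), the approximation is c_2 = 0.620000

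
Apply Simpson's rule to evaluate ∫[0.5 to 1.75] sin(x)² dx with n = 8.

f(x) = sin(x)²
a = 0.5, b = 1.75, n = 8
h = (b - a)/n = 0.156250

Simpson's rule: (h/3)[f(x₀) + 4f(x₁) + 2f(x₂) + ... + f(xₙ)]

x_0 = 0.5000, f(x_0) = 0.229849, coefficient = 1
x_1 = 0.6562, f(x_1) = 0.372283, coefficient = 4
x_2 = 0.8125, f(x_2) = 0.527089, coefficient = 2
x_3 = 0.9688, f(x_3) = 0.679270, coefficient = 4
x_4 = 1.1250, f(x_4) = 0.814087, coefficient = 2
x_5 = 1.2812, f(x_5) = 0.918480, coefficient = 4
x_6 = 1.4375, f(x_6) = 0.982337, coefficient = 2
x_7 = 1.5938, f(x_7) = 0.999473, coefficient = 4
x_8 = 1.7500, f(x_8) = 0.968228, coefficient = 1

I ≈ (0.156250/3) × 17.723127 = 0.923080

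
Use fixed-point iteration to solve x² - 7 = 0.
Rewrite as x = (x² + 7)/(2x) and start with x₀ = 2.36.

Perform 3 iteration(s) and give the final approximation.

Equation: x² - 7 = 0
Fixed-point form: x = (x² + 7)/(2x)
x₀ = 2.36

x_1 = g(2.360000) = 2.663051
x_2 = g(2.663051) = 2.645808
x_3 = g(2.645808) = 2.645751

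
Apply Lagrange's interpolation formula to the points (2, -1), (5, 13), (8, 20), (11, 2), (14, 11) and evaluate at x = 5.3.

Lagrange interpolation formula:
P(x) = Σ yᵢ × Lᵢ(x)
where Lᵢ(x) = Π_{j≠i} (x - xⱼ)/(xᵢ - xⱼ)

L_0(5.3) = (5.3 - 5)/(2 - 5) × (5.3 - 8)/(2 - 8) × (5.3 - 11)/(2 - 11) × (5.3 - 14)/(2 - 14) = -0.020662
L_1(5.3) = (5.3 - 2)/(5 - 2) × (5.3 - 8)/(5 - 8) × (5.3 - 11)/(5 - 11) × (5.3 - 14)/(5 - 14) = 0.909150
L_2(5.3) = (5.3 - 2)/(8 - 2) × (5.3 - 5)/(8 - 5) × (5.3 - 11)/(8 - 11) × (5.3 - 14)/(8 - 14) = 0.151525
L_3(5.3) = (5.3 - 2)/(11 - 2) × (5.3 - 5)/(11 - 5) × (5.3 - 8)/(11 - 8) × (5.3 - 14)/(11 - 14) = -0.047850
L_4(5.3) = (5.3 - 2)/(14 - 2) × (5.3 - 5)/(14 - 5) × (5.3 - 8)/(14 - 8) × (5.3 - 11)/(14 - 11) = 0.007837

P(5.3) = (-1)×L_0(5.3) + 13×L_1(5.3) + 20×L_2(5.3) + 2×L_3(5.3) + 11×L_4(5.3)
P(5.3) = 14.860625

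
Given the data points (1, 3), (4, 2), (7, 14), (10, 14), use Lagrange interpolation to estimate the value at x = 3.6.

Lagrange interpolation formula:
P(x) = Σ yᵢ × Lᵢ(x)
where Lᵢ(x) = Π_{j≠i} (x - xⱼ)/(xᵢ - xⱼ)

L_0(3.6) = (3.6 - 4)/(1 - 4) × (3.6 - 7)/(1 - 7) × (3.6 - 10)/(1 - 10) = 0.053728
L_1(3.6) = (3.6 - 1)/(4 - 1) × (3.6 - 7)/(4 - 7) × (3.6 - 10)/(4 - 10) = 1.047704
L_2(3.6) = (3.6 - 1)/(7 - 1) × (3.6 - 4)/(7 - 4) × (3.6 - 10)/(7 - 10) = -0.123259
L_3(3.6) = (3.6 - 1)/(10 - 1) × (3.6 - 4)/(10 - 4) × (3.6 - 7)/(10 - 7) = 0.021827

P(3.6) = 3×L_0(3.6) + 2×L_1(3.6) + 14×L_2(3.6) + 14×L_3(3.6)
P(3.6) = 0.836543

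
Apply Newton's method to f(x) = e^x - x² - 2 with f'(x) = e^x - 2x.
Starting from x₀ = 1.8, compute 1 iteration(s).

f(x) = e^x - x² - 2
f'(x) = e^x - 2x
x₀ = 1.8

Newton-Raphson formula: x_{n+1} = x_n - f(x_n)/f'(x_n)

Iteration 1:
  f(1.800000) = 0.809647
  f'(1.800000) = 2.449647
  x_1 = 1.800000 - 0.809647/2.449647 = 1.469484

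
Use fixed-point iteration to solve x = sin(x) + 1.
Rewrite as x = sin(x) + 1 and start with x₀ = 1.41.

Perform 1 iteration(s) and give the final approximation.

Equation: x = sin(x) + 1
Fixed-point form: x = sin(x) + 1
x₀ = 1.41

x_1 = g(1.410000) = 1.987100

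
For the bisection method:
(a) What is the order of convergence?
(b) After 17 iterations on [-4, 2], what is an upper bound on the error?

(a) Bisection has linear (order 1) convergence; the error is halved each step.

(b) Error bound = (b-a)/2^n = (2 - (-4))/2^{17}
    = 6/2^{17}

(a) 1 (linear); (b) error ≤ 4.58e-05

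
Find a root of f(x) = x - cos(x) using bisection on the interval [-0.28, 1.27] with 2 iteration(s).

f(x) = x - cos(x)
Initial interval: [-0.28, 1.27]

Iteration 1:
  c_1 = (-0.280000 + 1.270000)/2 = 0.495000
  f(c_1) = f(0.495000) = -0.384969
  f(a) × f(c) ≥ 0, new interval: [0.495000, 1.270000]
Iteration 2:
  c_2 = (0.495000 + 1.270000)/2 = 0.882500
  f(c_2) = f(0.882500) = 0.247278
  f(a) × f(c) < 0, new interval: [0.495000, 0.882500]

After 2 iteration(s), the approximation is c_2 = 0.882500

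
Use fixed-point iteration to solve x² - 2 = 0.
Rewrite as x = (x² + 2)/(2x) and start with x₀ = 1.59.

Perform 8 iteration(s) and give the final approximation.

Equation: x² - 2 = 0
Fixed-point form: x = (x² + 2)/(2x)
x₀ = 1.59

x_1 = g(1.590000) = 1.423931
x_2 = g(1.423931) = 1.414247
x_3 = g(1.414247) = 1.414214
x_4 = g(1.414214) = 1.414214
x_5 = g(1.414214) = 1.414214
x_6 = g(1.414214) = 1.414214
x_7 = g(1.414214) = 1.414214
x_8 = g(1.414214) = 1.414214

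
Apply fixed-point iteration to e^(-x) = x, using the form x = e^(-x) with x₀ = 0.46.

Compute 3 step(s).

Equation: e^(-x) = x
Fixed-point form: x = e^(-x)
x₀ = 0.46

x_1 = g(0.460000) = 0.631284
x_2 = g(0.631284) = 0.531909
x_3 = g(0.531909) = 0.587483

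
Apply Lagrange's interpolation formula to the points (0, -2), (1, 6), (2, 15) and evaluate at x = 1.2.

Lagrange interpolation formula:
P(x) = Σ yᵢ × Lᵢ(x)
where Lᵢ(x) = Π_{j≠i} (x - xⱼ)/(xᵢ - xⱼ)

L_0(1.2) = (1.2 - 1)/(0 - 1) × (1.2 - 2)/(0 - 2) = -0.080000
L_1(1.2) = (1.2 - 0)/(1 - 0) × (1.2 - 2)/(1 - 2) = 0.960000
L_2(1.2) = (1.2 - 0)/(2 - 0) × (1.2 - 1)/(2 - 1) = 0.120000

P(1.2) = (-2)×L_0(1.2) + 6×L_1(1.2) + 15×L_2(1.2)
P(1.2) = 7.720000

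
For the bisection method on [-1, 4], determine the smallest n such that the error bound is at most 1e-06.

We need (b-a)/2^n ≤ 1e-06
(4 - (-1))/2^n ≤ 1e-06
5/2^n ≤ 1e-06
2^n ≥ 5000000
n ≥ log₂(5000000) = 22.25
n ≥ 23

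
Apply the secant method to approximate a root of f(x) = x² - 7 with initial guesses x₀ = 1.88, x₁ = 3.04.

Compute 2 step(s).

f(x) = x² - 7
x₀ = 1.88, x₁ = 3.04

Secant formula: x_{n+1} = x_n - f(x_n)(x_n - x_{n-1})/(f(x_n) - f(x_{n-1}))

Iteration 1:
  f(1.880000) = -3.465600
  f(3.040000) = 2.241600
  x_2 = 3.040000 - 2.241600×(3.040000 - 1.880000)/(2.241600 - (-3.465600))
       = 2.584390
Iteration 2:
  f(3.040000) = 2.241600
  f(2.584390) = -0.320927
  x_3 = 2.584390 - (-0.320927)×(2.584390 - 3.040000)/(-0.320927 - 2.241600)
       = 2.641450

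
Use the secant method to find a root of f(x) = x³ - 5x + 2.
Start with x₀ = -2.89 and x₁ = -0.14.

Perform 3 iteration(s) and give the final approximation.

f(x) = x³ - 5x + 2
x₀ = -2.89, x₁ = -0.14

Secant formula: x_{n+1} = x_n - f(x_n)(x_n - x_{n-1})/(f(x_n) - f(x_{n-1}))

Iteration 1:
  f(-2.890000) = -7.687569
  f(-0.140000) = 2.697256
  x_2 = -0.140000 - 2.697256×(-0.140000 - (-2.890000))/(2.697256 - (-7.687569))
       = -0.854259
Iteration 2:
  f(-0.140000) = 2.697256
  f(-0.854259) = 5.647892
  x_3 = -0.854259 - 5.647892×(-0.854259 - (-0.140000))/(5.647892 - 2.697256)
       = 0.512923
Iteration 3:
  f(-0.854259) = 5.647892
  f(0.512923) = -0.429672
  x_4 = 0.512923 - (-0.429672)×(0.512923 - (-0.854259))/(-0.429672 - 5.647892)
       = 0.416266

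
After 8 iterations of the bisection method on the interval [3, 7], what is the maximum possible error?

Bisection error bound: |error| ≤ (b-a)/2^n
|error| ≤ (7 - 3)/2^8 = 4/2^8
|error| ≤ 0.0156250000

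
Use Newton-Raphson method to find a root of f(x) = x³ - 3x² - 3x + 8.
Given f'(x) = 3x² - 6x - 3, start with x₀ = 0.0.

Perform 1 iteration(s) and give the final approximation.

f(x) = x³ - 3x² - 3x + 8
f'(x) = 3x² - 6x - 3
x₀ = 0.0

Newton-Raphson formula: x_{n+1} = x_n - f(x_n)/f'(x_n)

Iteration 1:
  f(0.000000) = 8.000000
  f'(0.000000) = -3.000000
  x_1 = 0.000000 - 8.000000/(-3.000000) = 2.666667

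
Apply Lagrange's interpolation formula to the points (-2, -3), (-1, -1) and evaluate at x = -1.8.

Lagrange interpolation formula:
P(x) = Σ yᵢ × Lᵢ(x)
where Lᵢ(x) = Π_{j≠i} (x - xⱼ)/(xᵢ - xⱼ)

L_0(-1.8) = (-1.8 - (-1))/(-2 - (-1)) = 0.800000
L_1(-1.8) = (-1.8 - (-2))/(-1 - (-2)) = 0.200000

P(-1.8) = (-3)×L_0(-1.8) + (-1)×L_1(-1.8)
P(-1.8) = -2.600000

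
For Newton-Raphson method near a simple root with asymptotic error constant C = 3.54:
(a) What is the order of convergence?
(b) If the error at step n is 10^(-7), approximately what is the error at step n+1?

(a) Newton-Raphson has quadratic (order 2) convergence near simple roots.
    This means |e_{n+1}| ≈ C|e_n|².

(b) With |e_n| = 10^(-7) and C = 3.54:
    |e_{n+1}| ≈ 3.54 × (10^(-7))² = 3.54 × 10^(-14)

(a) 2 (quadratic); (b) |e_{n+1}| ≈ 3.540e-14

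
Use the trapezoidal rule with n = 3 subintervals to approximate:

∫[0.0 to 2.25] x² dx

f(x) = x²
a = 0.0, b = 2.25, n = 3
h = (b - a)/n = 0.750000

Trapezoidal rule: (h/2)[f(x₀) + 2f(x₁) + 2f(x₂) + ... + f(xₙ)]

x_0 = 0.0000, f(x_0) = 0.000000, coefficient = 1
x_1 = 0.7500, f(x_1) = 0.562500, coefficient = 2
x_2 = 1.5000, f(x_2) = 2.250000, coefficient = 2
x_3 = 2.2500, f(x_3) = 5.062500, coefficient = 1

I ≈ (0.750000/2) × 10.687500 = 4.007812
Exact value: 3.796875
Error: 0.210938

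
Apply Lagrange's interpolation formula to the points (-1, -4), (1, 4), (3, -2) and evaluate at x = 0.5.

Lagrange interpolation formula:
P(x) = Σ yᵢ × Lᵢ(x)
where Lᵢ(x) = Π_{j≠i} (x - xⱼ)/(xᵢ - xⱼ)

L_0(0.5) = (0.5 - 1)/(-1 - 1) × (0.5 - 3)/(-1 - 3) = 0.156250
L_1(0.5) = (0.5 - (-1))/(1 - (-1)) × (0.5 - 3)/(1 - 3) = 0.937500
L_2(0.5) = (0.5 - (-1))/(3 - (-1)) × (0.5 - 1)/(3 - 1) = -0.093750

P(0.5) = (-4)×L_0(0.5) + 4×L_1(0.5) + (-2)×L_2(0.5)
P(0.5) = 3.312500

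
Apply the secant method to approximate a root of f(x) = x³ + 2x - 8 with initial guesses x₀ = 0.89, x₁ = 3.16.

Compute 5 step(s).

f(x) = x³ + 2x - 8
x₀ = 0.89, x₁ = 3.16

Secant formula: x_{n+1} = x_n - f(x_n)(x_n - x_{n-1})/(f(x_n) - f(x_{n-1}))

Iteration 1:
  f(0.890000) = -5.515031
  f(3.160000) = 29.874496
  x_2 = 3.160000 - 29.874496×(3.160000 - 0.890000)/(29.874496 - (-5.515031))
       = 1.243752
Iteration 2:
  f(3.160000) = 29.874496
  f(1.243752) = -3.588512
  x_3 = 1.243752 - (-3.588512)×(1.243752 - 3.160000)/(-3.588512 - 29.874496)
       = 1.449247
Iteration 3:
  f(1.243752) = -3.588512
  f(1.449247) = -2.057628
  x_4 = 1.449247 - (-2.057628)×(1.449247 - 1.243752)/(-2.057628 - (-3.588512))
       = 1.725448
Iteration 4:
  f(1.449247) = -2.057628
  f(1.725448) = 0.587853
  x_5 = 1.725448 - 0.587853×(1.725448 - 1.449247)/(0.587853 - (-2.057628))
       = 1.664074
Iteration 5:
  f(1.725448) = 0.587853
  f(1.664074) = -0.063799
  x_6 = 1.664074 - (-0.063799)×(1.664074 - 1.725448)/(-0.063799 - 0.587853)
       = 1.670082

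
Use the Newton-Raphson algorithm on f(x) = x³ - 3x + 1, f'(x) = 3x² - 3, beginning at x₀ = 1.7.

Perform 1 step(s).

f(x) = x³ - 3x + 1
f'(x) = 3x² - 3
x₀ = 1.7

Newton-Raphson formula: x_{n+1} = x_n - f(x_n)/f'(x_n)

Iteration 1:
  f(1.700000) = 0.813000
  f'(1.700000) = 5.670000
  x_1 = 1.700000 - 0.813000/5.670000 = 1.556614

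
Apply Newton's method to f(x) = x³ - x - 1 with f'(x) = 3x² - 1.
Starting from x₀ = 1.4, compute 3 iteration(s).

f(x) = x³ - x - 1
f'(x) = 3x² - 1
x₀ = 1.4

Newton-Raphson formula: x_{n+1} = x_n - f(x_n)/f'(x_n)

Iteration 1:
  f(1.400000) = 0.344000
  f'(1.400000) = 4.880000
  x_1 = 1.400000 - 0.344000/4.880000 = 1.329508
Iteration 2:
  f(1.329508) = 0.020520
  f'(1.329508) = 4.302776
  x_2 = 1.329508 - 0.020520/4.302776 = 1.324739
Iteration 3:
  f(1.324739) = 0.000091
  f'(1.324739) = 4.264802
  x_3 = 1.324739 - 0.000091/4.264802 = 1.324718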